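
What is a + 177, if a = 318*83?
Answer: 26571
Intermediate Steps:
a = 26394
a + 177 = 26394 + 177 = 26571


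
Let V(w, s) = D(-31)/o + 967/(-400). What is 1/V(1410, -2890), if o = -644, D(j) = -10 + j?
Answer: -64400/151587 ≈ -0.42484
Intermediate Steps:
V(w, s) = -151587/64400 (V(w, s) = (-10 - 31)/(-644) + 967/(-400) = -41*(-1/644) + 967*(-1/400) = 41/644 - 967/400 = -151587/64400)
1/V(1410, -2890) = 1/(-151587/64400) = -64400/151587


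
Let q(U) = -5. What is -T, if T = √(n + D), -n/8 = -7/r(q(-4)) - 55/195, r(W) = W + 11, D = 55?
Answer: -7*√2067/39 ≈ -8.1602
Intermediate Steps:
r(W) = 11 + W
n = 452/39 (n = -8*(-7/(11 - 5) - 55/195) = -8*(-7/6 - 55*1/195) = -8*(-7*⅙ - 11/39) = -8*(-7/6 - 11/39) = -8*(-113/78) = 452/39 ≈ 11.590)
T = 7*√2067/39 (T = √(452/39 + 55) = √(2597/39) = 7*√2067/39 ≈ 8.1602)
-T = -7*√2067/39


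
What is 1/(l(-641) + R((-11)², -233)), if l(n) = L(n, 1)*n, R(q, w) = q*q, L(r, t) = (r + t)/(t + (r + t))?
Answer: 639/8945359 ≈ 7.1434e-5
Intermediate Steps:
L(r, t) = (r + t)/(r + 2*t)
R(q, w) = q²
l(n) = n*(1 + n)/(2 + n) (l(n) = ((n + 1)/(n + 2*1))*n = ((1 + n)/(n + 2))*n = ((1 + n)/(2 + n))*n = n*(1 + n)/(2 + n))
1/(l(-641) + R((-11)², -233)) = 1/(-641*(1 - 641)/(2 - 641) + ((-11)²)²) = 1/(-641*(-640)/(-639) + 121²) = 1/(-641*(-1/639)*(-640) + 14641) = 1/(-410240/639 + 14641) = 1/(8945359/639) = 639/8945359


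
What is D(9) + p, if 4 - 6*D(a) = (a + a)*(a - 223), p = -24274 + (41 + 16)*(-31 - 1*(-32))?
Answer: -70723/3 ≈ -23574.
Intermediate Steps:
p = -24217 (p = -24274 + 57*(-31 + 32) = -24274 + 57*1 = -24274 + 57 = -24217)
D(a) = ⅔ - a*(-223 + a)/3 (D(a) = ⅔ - (a + a)*(a - 223)/6 = ⅔ - 2*a*(-223 + a)/6 = ⅔ - a*(-223 + a)/3)
D(9) + p = (⅔ - ⅓*9² + (223/3)*9) - 24217 = (⅔ - ⅓*81 + 669) - 24217 = (⅔ - 27 + 669) - 24217 = 1928/3 - 24217 = -70723/3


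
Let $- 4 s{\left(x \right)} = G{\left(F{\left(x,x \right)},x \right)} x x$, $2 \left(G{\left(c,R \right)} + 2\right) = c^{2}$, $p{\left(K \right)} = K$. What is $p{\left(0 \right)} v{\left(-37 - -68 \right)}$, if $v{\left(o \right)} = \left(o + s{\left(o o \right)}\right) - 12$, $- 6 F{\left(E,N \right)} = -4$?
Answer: $0$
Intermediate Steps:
$F{\left(E,N \right)} = \frac{2}{3}$ ($F{\left(E,N \right)} = \left(- \frac{1}{6}\right) \left(-4\right) = \frac{2}{3}$)
$G{\left(c,R \right)} = -2 + \frac{c^{2}}{2}$
$s{\left(x \right)} = \frac{4 x^{2}}{9}$ ($s{\left(x \right)} = - \frac{\left(-2 + \frac{\left(\frac{2}{3}\right)^{2}}{2}\right) x x}{4} = - \frac{\left(-2 + \frac{1}{2} \cdot \frac{4}{9}\right) x x}{4} = - \frac{\left(-2 + \frac{2}{9}\right) x x}{4} = - \frac{- \frac{16 x}{9} x}{4} = - \frac{\left(- \frac{16}{9}\right) x^{2}}{4} = \frac{4 x^{2}}{9}$)
$v{\left(o \right)} = -12 + o + \frac{4 o^{4}}{9}$ ($v{\left(o \right)} = \left(o + \frac{4 \left(o o\right)^{2}}{9}\right) - 12 = \left(o + \frac{4 \left(o^{2}\right)^{2}}{9}\right) - 12 = \left(o + \frac{4 o^{4}}{9}\right) - 12 = -12 + o + \frac{4 o^{4}}{9}$)
$p{\left(0 \right)} v{\left(-37 - -68 \right)} = 0 \left(-12 - -31 + \frac{4 \left(-37 - -68\right)^{4}}{9}\right) = 0 \left(-12 + \left(-37 + 68\right) + \frac{4 \left(-37 + 68\right)^{4}}{9}\right) = 0 \left(-12 + 31 + \frac{4 \cdot 31^{4}}{9}\right) = 0 \left(-12 + 31 + \frac{4}{9} \cdot 923521\right) = 0 \left(-12 + 31 + \frac{3694084}{9}\right) = 0 \cdot \frac{3694255}{9} = 0$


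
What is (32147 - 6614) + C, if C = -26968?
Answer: -1435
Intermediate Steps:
(32147 - 6614) + C = (32147 - 6614) - 26968 = 25533 - 26968 = -1435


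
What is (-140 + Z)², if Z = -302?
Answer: 195364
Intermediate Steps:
(-140 + Z)² = (-140 - 302)² = (-442)² = 195364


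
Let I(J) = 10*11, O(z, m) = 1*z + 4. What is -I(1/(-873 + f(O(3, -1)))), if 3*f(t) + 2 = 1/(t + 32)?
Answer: -110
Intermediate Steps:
O(z, m) = 4 + z (O(z, m) = z + 4 = 4 + z)
f(t) = -⅔ + 1/(3*(32 + t)) (f(t) = -⅔ + 1/(3*(t + 32)) = -⅔ + 1/(3*(32 + t)))
I(J) = 110
-I(1/(-873 + f(O(3, -1)))) = -1*110 = -110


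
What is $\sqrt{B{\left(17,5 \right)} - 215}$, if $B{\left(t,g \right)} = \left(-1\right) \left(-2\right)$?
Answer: $i \sqrt{213} \approx 14.595 i$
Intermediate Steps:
$B{\left(t,g \right)} = 2$
$\sqrt{B{\left(17,5 \right)} - 215} = \sqrt{2 - 215} = \sqrt{-213} = i \sqrt{213}$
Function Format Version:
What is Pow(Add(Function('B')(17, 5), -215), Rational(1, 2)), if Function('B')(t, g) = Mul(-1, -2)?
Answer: Mul(I, Pow(213, Rational(1, 2))) ≈ Mul(14.595, I)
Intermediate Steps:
Function('B')(t, g) = 2
Pow(Add(Function('B')(17, 5), -215), Rational(1, 2)) = Pow(Add(2, -215), Rational(1, 2)) = Pow(-213, Rational(1, 2)) = Mul(I, Pow(213, Rational(1, 2)))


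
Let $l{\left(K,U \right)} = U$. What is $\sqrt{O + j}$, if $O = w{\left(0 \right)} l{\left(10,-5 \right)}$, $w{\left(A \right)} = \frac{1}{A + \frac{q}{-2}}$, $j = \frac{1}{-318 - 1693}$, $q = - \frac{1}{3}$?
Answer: $\frac{i \sqrt{121325641}}{2011} \approx 5.4773 i$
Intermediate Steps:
$q = - \frac{1}{3}$ ($q = \left(-1\right) \frac{1}{3} = - \frac{1}{3} \approx -0.33333$)
$j = - \frac{1}{2011}$ ($j = \frac{1}{-2011} = - \frac{1}{2011} \approx -0.00049726$)
$w{\left(A \right)} = \frac{1}{\frac{1}{6} + A}$ ($w{\left(A \right)} = \frac{1}{A - \frac{1}{3 \left(-2\right)}} = \frac{1}{A - - \frac{1}{6}} = \frac{1}{A + \frac{1}{6}} = \frac{1}{\frac{1}{6} + A}$)
$O = -30$ ($O = \frac{6}{1 + 6 \cdot 0} \left(-5\right) = \frac{6}{1 + 0} \left(-5\right) = \frac{6}{1} \left(-5\right) = 6 \cdot 1 \left(-5\right) = 6 \left(-5\right) = -30$)
$\sqrt{O + j} = \sqrt{-30 - \frac{1}{2011}} = \sqrt{- \frac{60331}{2011}} = \frac{i \sqrt{121325641}}{2011}$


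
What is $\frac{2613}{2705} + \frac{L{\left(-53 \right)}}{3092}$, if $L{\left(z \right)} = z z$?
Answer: $\frac{15677741}{8363860} \approx 1.8745$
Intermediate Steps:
$L{\left(z \right)} = z^{2}$
$\frac{2613}{2705} + \frac{L{\left(-53 \right)}}{3092} = \frac{2613}{2705} + \frac{\left(-53\right)^{2}}{3092} = 2613 \cdot \frac{1}{2705} + 2809 \cdot \frac{1}{3092} = \frac{2613}{2705} + \frac{2809}{3092} = \frac{15677741}{8363860}$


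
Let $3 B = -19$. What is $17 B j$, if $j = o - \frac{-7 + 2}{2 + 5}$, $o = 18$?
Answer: $- \frac{42313}{21} \approx -2014.9$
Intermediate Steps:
$B = - \frac{19}{3}$ ($B = \frac{1}{3} \left(-19\right) = - \frac{19}{3} \approx -6.3333$)
$j = \frac{131}{7}$ ($j = 18 - \frac{-7 + 2}{2 + 5} = 18 - - \frac{5}{7} = 18 + \frac{5}{7} = \frac{131}{7} \approx 18.714$)
$17 B j = 17 \left(- \frac{19}{3}\right) \frac{131}{7} = \left(- \frac{323}{3}\right) \frac{131}{7} = - \frac{42313}{21}$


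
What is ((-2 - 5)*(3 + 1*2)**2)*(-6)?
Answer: 1050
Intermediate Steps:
((-2 - 5)*(3 + 1*2)**2)*(-6) = -7*(3 + 2)**2*(-6) = -7*5**2*(-6) = -7*25*(-6) = -175*(-6) = 1050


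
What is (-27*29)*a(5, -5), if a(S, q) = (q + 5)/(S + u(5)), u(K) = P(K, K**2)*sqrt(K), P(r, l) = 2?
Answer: 0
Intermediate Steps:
u(K) = 2*sqrt(K)
a(S, q) = (5 + q)/(S + 2*sqrt(5)) (a(S, q) = (q + 5)/(S + 2*sqrt(5)) = (5 + q)/(S + 2*sqrt(5)))
(-27*29)*a(5, -5) = (-27*29)*((5 - 5)/(5 + 2*sqrt(5))) = -783*0/(5 + 2*sqrt(5)) = -783*0 = 0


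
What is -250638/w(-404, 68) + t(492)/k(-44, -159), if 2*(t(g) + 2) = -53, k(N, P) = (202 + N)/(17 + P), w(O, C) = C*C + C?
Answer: -858845/30889 ≈ -27.804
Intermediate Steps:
w(O, C) = C + C² (w(O, C) = C² + C = C + C²)
k(N, P) = (202 + N)/(17 + P)
t(g) = -57/2 (t(g) = -2 + (½)*(-53) = -2 - 53/2 = -57/2)
-250638/w(-404, 68) + t(492)/k(-44, -159) = -250638*1/(68*(1 + 68)) - 57*(17 - 159)/(202 - 44)/2 = -250638/(68*69) - 57/(2*(158/(-142))) = -250638/4692 - 57/(2*((-1/142*158))) = -250638*1/4692 - 57/(2*(-79/71)) = -41773/782 - 57/2*(-71/79) = -41773/782 + 4047/158 = -858845/30889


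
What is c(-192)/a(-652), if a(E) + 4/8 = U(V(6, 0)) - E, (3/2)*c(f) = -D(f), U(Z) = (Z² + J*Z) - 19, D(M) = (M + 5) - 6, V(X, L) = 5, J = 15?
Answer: 772/4395 ≈ 0.17565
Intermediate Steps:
D(M) = -1 + M (D(M) = (5 + M) - 6 = -1 + M)
U(Z) = -19 + Z² + 15*Z (U(Z) = (Z² + 15*Z) - 19 = -19 + Z² + 15*Z)
c(f) = ⅔ - 2*f/3 (c(f) = 2*(-(-1 + f))/3 = 2*(1 - f)/3 = ⅔ - 2*f/3)
a(E) = 161/2 - E (a(E) = -½ + ((-19 + 5² + 15*5) - E) = -½ + ((-19 + 25 + 75) - E) = -½ + (81 - E) = 161/2 - E)
c(-192)/a(-652) = (⅔ - ⅔*(-192))/(161/2 - 1*(-652)) = (⅔ + 128)/(161/2 + 652) = 386/(3*(1465/2)) = (386/3)*(2/1465) = 772/4395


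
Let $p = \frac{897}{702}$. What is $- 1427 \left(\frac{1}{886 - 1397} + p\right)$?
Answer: $- \frac{16745845}{9198} \approx -1820.6$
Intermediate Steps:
$p = \frac{23}{18}$ ($p = 897 \cdot \frac{1}{702} = \frac{23}{18} \approx 1.2778$)
$- 1427 \left(\frac{1}{886 - 1397} + p\right) = - 1427 \left(\frac{1}{886 - 1397} + \frac{23}{18}\right) = - 1427 \left(\frac{1}{-511} + \frac{23}{18}\right) = - 1427 \left(- \frac{1}{511} + \frac{23}{18}\right) = \left(-1427\right) \frac{11735}{9198} = - \frac{16745845}{9198}$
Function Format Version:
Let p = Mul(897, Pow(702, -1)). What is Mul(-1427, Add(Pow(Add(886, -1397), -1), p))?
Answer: Rational(-16745845, 9198) ≈ -1820.6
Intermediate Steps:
p = Rational(23, 18) (p = Mul(897, Rational(1, 702)) = Rational(23, 18) ≈ 1.2778)
Mul(-1427, Add(Pow(Add(886, -1397), -1), p)) = Mul(-1427, Add(Pow(Add(886, -1397), -1), Rational(23, 18))) = Mul(-1427, Add(Pow(-511, -1), Rational(23, 18))) = Mul(-1427, Add(Rational(-1, 511), Rational(23, 18))) = Mul(-1427, Rational(11735, 9198)) = Rational(-16745845, 9198)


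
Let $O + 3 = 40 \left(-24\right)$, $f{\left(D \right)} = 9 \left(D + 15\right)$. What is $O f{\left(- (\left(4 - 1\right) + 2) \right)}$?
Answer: $-86670$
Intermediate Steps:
$f{\left(D \right)} = 135 + 9 D$ ($f{\left(D \right)} = 9 \left(15 + D\right) = 135 + 9 D$)
$O = -963$ ($O = -3 + 40 \left(-24\right) = -3 - 960 = -963$)
$O f{\left(- (\left(4 - 1\right) + 2) \right)} = - 963 \left(135 + 9 \left(- (\left(4 - 1\right) + 2)\right)\right) = - 963 \left(135 + 9 \left(- (3 + 2)\right)\right) = - 963 \left(135 + 9 \left(\left(-1\right) 5\right)\right) = - 963 \left(135 + 9 \left(-5\right)\right) = - 963 \left(135 - 45\right) = \left(-963\right) 90 = -86670$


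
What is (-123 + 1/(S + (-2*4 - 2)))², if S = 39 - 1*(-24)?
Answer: 42484324/2809 ≈ 15124.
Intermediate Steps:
S = 63 (S = 39 + 24 = 63)
(-123 + 1/(S + (-2*4 - 2)))² = (-123 + 1/(63 + (-2*4 - 2)))² = (-123 + 1/(63 + (-8 - 2)))² = (-123 + 1/(63 - 10))² = (-123 + 1/53)² = (-6518/53)² = 42484324/2809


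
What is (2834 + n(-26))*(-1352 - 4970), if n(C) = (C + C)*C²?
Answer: 204314396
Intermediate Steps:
n(C) = 2*C³ (n(C) = (2*C)*C² = 2*C³)
(2834 + n(-26))*(-1352 - 4970) = (2834 + 2*(-26)³)*(-1352 - 4970) = (2834 + 2*(-17576))*(-6322) = (2834 - 35152)*(-6322) = -32318*(-6322) = 204314396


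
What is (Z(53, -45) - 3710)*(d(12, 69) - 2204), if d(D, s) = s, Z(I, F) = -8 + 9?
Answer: 7918715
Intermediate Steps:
Z(I, F) = 1
(Z(53, -45) - 3710)*(d(12, 69) - 2204) = (1 - 3710)*(69 - 2204) = -3709*(-2135) = 7918715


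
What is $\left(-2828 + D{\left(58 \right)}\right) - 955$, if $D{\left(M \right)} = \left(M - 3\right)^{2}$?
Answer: $-758$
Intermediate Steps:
$D{\left(M \right)} = \left(-3 + M\right)^{2}$
$\left(-2828 + D{\left(58 \right)}\right) - 955 = \left(-2828 + \left(-3 + 58\right)^{2}\right) - 955 = \left(-2828 + 55^{2}\right) - 955 = \left(-2828 + 3025\right) - 955 = 197 - 955 = -758$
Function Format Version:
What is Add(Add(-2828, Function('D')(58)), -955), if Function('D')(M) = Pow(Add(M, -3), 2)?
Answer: -758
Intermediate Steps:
Function('D')(M) = Pow(Add(-3, M), 2)
Add(Add(-2828, Function('D')(58)), -955) = Add(Add(-2828, Pow(Add(-3, 58), 2)), -955) = Add(Add(-2828, Pow(55, 2)), -955) = Add(Add(-2828, 3025), -955) = Add(197, -955) = -758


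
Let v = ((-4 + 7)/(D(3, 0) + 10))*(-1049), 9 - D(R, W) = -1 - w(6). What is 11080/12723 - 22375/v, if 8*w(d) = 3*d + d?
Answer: 731382515/4448809 ≈ 164.40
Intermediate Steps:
w(d) = d/2 (w(d) = (3*d + d)/8 = (4*d)/8 = d/2)
D(R, W) = 13 (D(R, W) = 9 - (-1 - 6/2) = 9 - (-1 - 1*3) = 9 - (-1 - 3) = 9 - 1*(-4) = 9 + 4 = 13)
v = -3147/23 (v = ((-4 + 7)/(13 + 10))*(-1049) = (3/23)*(-1049) = -3147/23 ≈ -136.83)
11080/12723 - 22375/v = 11080/12723 - 22375/(-3147/23) = 11080*(1/12723) - 22375*(-23/3147) = 11080/12723 + 514625/3147 = 731382515/4448809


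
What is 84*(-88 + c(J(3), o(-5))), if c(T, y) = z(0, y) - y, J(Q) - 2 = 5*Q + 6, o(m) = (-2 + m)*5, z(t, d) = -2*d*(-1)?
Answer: -10332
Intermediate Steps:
z(t, d) = 2*d
o(m) = -10 + 5*m
J(Q) = 8 + 5*Q (J(Q) = 2 + (5*Q + 6) = 2 + (6 + 5*Q) = 8 + 5*Q)
c(T, y) = y (c(T, y) = 2*y - y = y)
84*(-88 + c(J(3), o(-5))) = 84*(-88 + (-10 + 5*(-5))) = 84*(-88 + (-10 - 25)) = 84*(-88 - 35) = 84*(-123) = -10332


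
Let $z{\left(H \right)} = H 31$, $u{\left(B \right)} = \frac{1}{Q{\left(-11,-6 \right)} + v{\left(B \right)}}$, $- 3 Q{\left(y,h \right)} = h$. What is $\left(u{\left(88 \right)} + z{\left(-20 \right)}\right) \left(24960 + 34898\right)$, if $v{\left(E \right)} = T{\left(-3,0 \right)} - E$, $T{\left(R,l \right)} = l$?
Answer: $- \frac{1595844209}{43} \approx -3.7113 \cdot 10^{7}$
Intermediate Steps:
$Q{\left(y,h \right)} = - \frac{h}{3}$
$v{\left(E \right)} = - E$ ($v{\left(E \right)} = 0 - E = - E$)
$u{\left(B \right)} = \frac{1}{2 - B}$ ($u{\left(B \right)} = \frac{1}{\left(- \frac{1}{3}\right) \left(-6\right) - B} = \frac{1}{2 - B}$)
$z{\left(H \right)} = 31 H$
$\left(u{\left(88 \right)} + z{\left(-20 \right)}\right) \left(24960 + 34898\right) = \left(- \frac{1}{-2 + 88} + 31 \left(-20\right)\right) \left(24960 + 34898\right) = \left(- \frac{1}{86} - 620\right) 59858 = \left(- \frac{53321}{86}\right) 59858 = - \frac{1595844209}{43}$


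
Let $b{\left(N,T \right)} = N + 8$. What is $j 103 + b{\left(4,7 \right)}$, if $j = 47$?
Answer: $4853$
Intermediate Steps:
$b{\left(N,T \right)} = 8 + N$
$j 103 + b{\left(4,7 \right)} = 47 \cdot 103 + \left(8 + 4\right) = 4841 + 12 = 4853$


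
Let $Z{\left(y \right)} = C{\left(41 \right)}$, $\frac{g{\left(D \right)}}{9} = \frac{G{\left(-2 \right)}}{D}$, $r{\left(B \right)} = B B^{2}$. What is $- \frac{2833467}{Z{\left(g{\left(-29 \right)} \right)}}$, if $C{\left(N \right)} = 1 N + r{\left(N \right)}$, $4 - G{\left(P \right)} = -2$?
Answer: $- \frac{2833467}{68962} \approx -41.087$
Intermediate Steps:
$G{\left(P \right)} = 6$ ($G{\left(P \right)} = 4 - -2 = 4 + 2 = 6$)
$r{\left(B \right)} = B^{3}$
$g{\left(D \right)} = \frac{54}{D}$ ($g{\left(D \right)} = 9 \frac{6}{D} = \frac{54}{D}$)
$C{\left(N \right)} = N + N^{3}$ ($C{\left(N \right)} = 1 N + N^{3} = N + N^{3}$)
$Z{\left(y \right)} = 68962$ ($Z{\left(y \right)} = 41 + 41^{3} = 41 + 68921 = 68962$)
$- \frac{2833467}{Z{\left(g{\left(-29 \right)} \right)}} = - \frac{2833467}{68962}$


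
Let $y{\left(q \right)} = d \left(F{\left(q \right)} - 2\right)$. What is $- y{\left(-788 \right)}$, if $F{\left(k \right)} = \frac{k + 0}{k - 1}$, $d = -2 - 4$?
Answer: $- \frac{1580}{263} \approx -6.0076$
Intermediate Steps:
$d = -6$ ($d = -2 - 4 = -6$)
$F{\left(k \right)} = \frac{k}{-1 + k}$
$y{\left(q \right)} = 12 - \frac{6 q}{-1 + q}$ ($y{\left(q \right)} = - 6 \left(\frac{q}{-1 + q} - 2\right) = - 6 \left(-2 + \frac{q}{-1 + q}\right) = 12 - \frac{6 q}{-1 + q}$)
$- y{\left(-788 \right)} = - \frac{6 \left(-2 - 788\right)}{-1 - 788} = - \frac{6 \left(-790\right)}{-789} = - \frac{6 \left(-1\right) \left(-790\right)}{789} = \left(-1\right) \frac{1580}{263} = - \frac{1580}{263}$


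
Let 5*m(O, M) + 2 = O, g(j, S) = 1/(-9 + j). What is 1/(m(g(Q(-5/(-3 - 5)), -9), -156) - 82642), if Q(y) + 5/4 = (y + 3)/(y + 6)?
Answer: -10285/849977296 ≈ -1.2100e-5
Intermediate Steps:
Q(y) = -5/4 + (3 + y)/(6 + y) (Q(y) = -5/4 + (y + 3)/(y + 6) = -5/4 + (3 + y)/(6 + y))
m(O, M) = -⅖ + O/5
1/(m(g(Q(-5/(-3 - 5)), -9), -156) - 82642) = 1/((-⅖ + 1/(5*(-9 + (-18 - (-5)/(-3 - 5))/(4*(6 - 5/(-3 - 5)))))) - 82642) = 1/((-⅖ + 1/(5*(-9 + (-18 - (-5)/(-8))/(4*(6 - 5/(-8)))))) - 82642) = 1/((-⅖ + 1/(5*(-9 + (-18 - (-5)*(-1)/8)/(4*(6 - 5*(-⅛)))))) - 82642) = 1/((-⅖ + 1/(5*(-9 + (-18 - 1*5/8)/(4*(6 + 5/8))))) - 82642) = 1/((-⅖ + 1/(5*(-9 + (-18 - 5/8)/(4*(53/8))))) - 82642) = 1/((-⅖ + 1/(5*(-9 + (¼)*(8/53)*(-149/8)))) - 82642) = 1/((-⅖ + 1/(5*(-9 - 149/212))) - 82642) = 1/((-⅖ + 1/(5*(-2057/212))) - 82642) = 1/((-⅖ + (⅕)*(-212/2057)) - 82642) = 1/((-⅖ - 212/10285) - 82642) = 1/(-4326/10285 - 82642) = 1/(-849977296/10285) = -10285/849977296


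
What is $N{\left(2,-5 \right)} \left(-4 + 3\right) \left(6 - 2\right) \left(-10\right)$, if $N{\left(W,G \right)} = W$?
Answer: $80$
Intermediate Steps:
$N{\left(2,-5 \right)} \left(-4 + 3\right) \left(6 - 2\right) \left(-10\right) = 2 \left(-4 + 3\right) \left(6 - 2\right) \left(-10\right) = 2 \left(\left(-1\right) 4\right) \left(-10\right) = 2 \left(-4\right) \left(-10\right) = \left(-8\right) \left(-10\right) = 80$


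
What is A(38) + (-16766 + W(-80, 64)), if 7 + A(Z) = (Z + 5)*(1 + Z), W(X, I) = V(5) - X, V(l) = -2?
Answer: -15018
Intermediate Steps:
W(X, I) = -2 - X
A(Z) = -7 + (1 + Z)*(5 + Z) (A(Z) = -7 + (Z + 5)*(1 + Z) = -7 + (5 + Z)*(1 + Z) = -7 + (1 + Z)*(5 + Z))
A(38) + (-16766 + W(-80, 64)) = (-2 + 38² + 6*38) + (-16766 + (-2 - 1*(-80))) = (-2 + 1444 + 228) + (-16766 + (-2 + 80)) = 1670 + (-16766 + 78) = 1670 - 16688 = -15018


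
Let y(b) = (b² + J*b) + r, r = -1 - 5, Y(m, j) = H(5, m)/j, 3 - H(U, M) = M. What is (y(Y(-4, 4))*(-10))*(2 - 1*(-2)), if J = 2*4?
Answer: -885/2 ≈ -442.50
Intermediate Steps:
H(U, M) = 3 - M
Y(m, j) = (3 - m)/j
J = 8
r = -6
y(b) = -6 + b² + 8*b (y(b) = (b² + 8*b) - 6 = -6 + b² + 8*b)
(y(Y(-4, 4))*(-10))*(2 - 1*(-2)) = ((-6 + ((3 - 1*(-4))/4)² + 8*((3 - 1*(-4))/4))*(-10))*(2 - 1*(-2)) = ((-6 + ((3 + 4)/4)² + 8*((3 + 4)/4))*(-10))*(2 + 2) = ((-6 + ((¼)*7)² + 8*((¼)*7))*(-10))*4 = ((-6 + (7/4)² + 8*(7/4))*(-10))*4 = ((-6 + 49/16 + 14)*(-10))*4 = ((177/16)*(-10))*4 = -885/8*4 = -885/2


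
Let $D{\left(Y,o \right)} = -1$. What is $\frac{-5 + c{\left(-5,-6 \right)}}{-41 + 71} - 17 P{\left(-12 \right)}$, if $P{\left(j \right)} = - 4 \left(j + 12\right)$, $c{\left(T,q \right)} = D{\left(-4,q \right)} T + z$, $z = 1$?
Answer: $\frac{1}{30} \approx 0.033333$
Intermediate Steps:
$c{\left(T,q \right)} = 1 - T$ ($c{\left(T,q \right)} = - T + 1 = 1 - T$)
$P{\left(j \right)} = -48 - 4 j$ ($P{\left(j \right)} = - 4 \left(12 + j\right) = -48 - 4 j$)
$\frac{-5 + c{\left(-5,-6 \right)}}{-41 + 71} - 17 P{\left(-12 \right)} = \frac{-5 + \left(1 - -5\right)}{-41 + 71} - 17 \left(-48 - -48\right) = \frac{-5 + \left(1 + 5\right)}{30} - 17 \left(-48 + 48\right) = \left(-5 + 6\right) \frac{1}{30} - 0 = 1 \cdot \frac{1}{30} + 0 = \frac{1}{30} + 0 = \frac{1}{30}$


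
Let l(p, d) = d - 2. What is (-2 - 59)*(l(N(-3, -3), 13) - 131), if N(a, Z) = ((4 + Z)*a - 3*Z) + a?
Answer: 7320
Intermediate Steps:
N(a, Z) = a - 3*Z + a*(4 + Z) (N(a, Z) = (a*(4 + Z) - 3*Z) + a = (-3*Z + a*(4 + Z)) + a = a - 3*Z + a*(4 + Z))
l(p, d) = -2 + d
(-2 - 59)*(l(N(-3, -3), 13) - 131) = (-2 - 59)*((-2 + 13) - 131) = -61*(11 - 131) = -61*(-120) = 7320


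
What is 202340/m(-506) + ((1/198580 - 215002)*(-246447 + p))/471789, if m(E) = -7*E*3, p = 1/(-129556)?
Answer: 38327519417564514228599/341207728694996240 ≈ 1.1233e+5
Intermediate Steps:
p = -1/129556 ≈ -7.7187e-6
m(E) = -21*E
202340/m(-506) + ((1/198580 - 215002)*(-246447 + p))/471789 = 202340/((-21*(-506))) + ((1/198580 - 215002)*(-246447 - 1/129556))/471789 = 202340/10626 + ((1/198580 - 215002)*(-31928687533/129556))*(1/471789) = 202340*(1/10626) - 42695097159/198580*(-31928687533/129556)*(1/471789) = 101170/5313 + (1363198416380787018747/25727230480)*(1/471789) = 101170/5313 + 454399472126929006249/4045941446976240 = 38327519417564514228599/341207728694996240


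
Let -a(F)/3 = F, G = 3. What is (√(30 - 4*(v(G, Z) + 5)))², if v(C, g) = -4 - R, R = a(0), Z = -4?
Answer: 26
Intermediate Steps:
a(F) = -3*F
R = 0 (R = -3*0 = 0)
v(C, g) = -4 (v(C, g) = -4 - 1*0 = -4 + 0 = -4)
(√(30 - 4*(v(G, Z) + 5)))² = (√(30 - 4*(-4 + 5)))² = (√(30 - 4*1))² = (√(30 - 4))² = (√26)² = 26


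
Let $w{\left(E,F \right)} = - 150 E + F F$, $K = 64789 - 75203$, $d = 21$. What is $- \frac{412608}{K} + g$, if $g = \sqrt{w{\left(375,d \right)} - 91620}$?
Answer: $\frac{206304}{5207} + 3 i \sqrt{16381} \approx 39.62 + 383.96 i$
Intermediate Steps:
$K = -10414$ ($K = 64789 - 75203 = -10414$)
$w{\left(E,F \right)} = F^{2} - 150 E$ ($w{\left(E,F \right)} = - 150 E + F^{2} = F^{2} - 150 E$)
$g = 3 i \sqrt{16381}$ ($g = \sqrt{\left(21^{2} - 56250\right) - 91620} = \sqrt{\left(441 - 56250\right) - 91620} = \sqrt{-55809 - 91620} = \sqrt{-147429} = 3 i \sqrt{16381} \approx 383.96 i$)
$- \frac{412608}{K} + g = - \frac{412608}{-10414} + 3 i \sqrt{16381} = \left(-412608\right) \left(- \frac{1}{10414}\right) + 3 i \sqrt{16381} = \frac{206304}{5207} + 3 i \sqrt{16381}$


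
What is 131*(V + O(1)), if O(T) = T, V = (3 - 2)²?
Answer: 262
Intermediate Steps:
V = 1 (V = 1² = 1)
131*(V + O(1)) = 131*(1 + 1) = 131*2 = 262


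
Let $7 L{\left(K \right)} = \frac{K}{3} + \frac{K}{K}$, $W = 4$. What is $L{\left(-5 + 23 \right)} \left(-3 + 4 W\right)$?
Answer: $13$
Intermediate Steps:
$L{\left(K \right)} = \frac{1}{7} + \frac{K}{21}$ ($L{\left(K \right)} = \frac{\frac{K}{3} + \frac{K}{K}}{7} = \frac{K \frac{1}{3} + 1}{7} = \frac{\frac{K}{3} + 1}{7} = \frac{1 + \frac{K}{3}}{7} = \frac{1}{7} + \frac{K}{21}$)
$L{\left(-5 + 23 \right)} \left(-3 + 4 W\right) = \left(\frac{1}{7} + \frac{-5 + 23}{21}\right) \left(-3 + 4 \cdot 4\right) = \left(\frac{1}{7} + \frac{1}{21} \cdot 18\right) \left(-3 + 16\right) = \left(\frac{1}{7} + \frac{6}{7}\right) 13 = 1 \cdot 13 = 13$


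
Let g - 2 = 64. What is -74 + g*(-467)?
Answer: -30896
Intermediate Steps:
g = 66 (g = 2 + 64 = 66)
-74 + g*(-467) = -74 + 66*(-467) = -74 - 30822 = -30896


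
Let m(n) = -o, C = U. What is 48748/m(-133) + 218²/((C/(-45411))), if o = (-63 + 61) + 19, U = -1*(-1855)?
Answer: -36778337728/31535 ≈ -1.1663e+6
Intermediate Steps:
U = 1855
C = 1855
o = 17 (o = -2 + 19 = 17)
m(n) = -17 (m(n) = -1*17 = -17)
48748/m(-133) + 218²/((C/(-45411))) = 48748/(-17) + 218²/((1855/(-45411))) = 48748*(-1/17) + 47524/((1855*(-1/45411))) = -48748/17 + 47524/(-1855/45411) = -48748/17 + 47524*(-45411/1855) = -48748/17 - 2158112364/1855 = -36778337728/31535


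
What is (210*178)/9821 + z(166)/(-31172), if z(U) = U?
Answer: 83112791/21867158 ≈ 3.8008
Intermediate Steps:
(210*178)/9821 + z(166)/(-31172) = (210*178)/9821 + 166/(-31172) = 37380*(1/9821) + 166*(-1/31172) = 5340/1403 - 83/15586 = 83112791/21867158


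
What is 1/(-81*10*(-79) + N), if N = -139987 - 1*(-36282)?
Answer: -1/39715 ≈ -2.5179e-5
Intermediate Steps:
N = -103705 (N = -139987 + 36282 = -103705)
1/(-81*10*(-79) + N) = 1/(-81*10*(-79) - 103705) = 1/(-810*(-79) - 103705) = 1/(63990 - 103705) = 1/(-39715) = -1/39715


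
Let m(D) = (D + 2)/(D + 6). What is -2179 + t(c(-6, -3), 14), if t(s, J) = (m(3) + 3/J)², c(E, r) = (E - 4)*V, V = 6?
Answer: -34584395/15876 ≈ -2178.4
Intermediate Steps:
c(E, r) = -24 + 6*E (c(E, r) = (E - 4)*6 = (-4 + E)*6 = -24 + 6*E)
m(D) = (2 + D)/(6 + D)
t(s, J) = (5/9 + 3/J)² (t(s, J) = ((2 + 3)/(6 + 3) + 3/J)² = (5/9 + 3/J)²)
-2179 + t(c(-6, -3), 14) = -2179 + (1/81)*(27 + 5*14)²/14² = -2179 + (1/81)*(1/196)*(27 + 70)² = -2179 + (1/81)*(1/196)*97² = -2179 + (1/81)*(1/196)*9409 = -2179 + 9409/15876 = -34584395/15876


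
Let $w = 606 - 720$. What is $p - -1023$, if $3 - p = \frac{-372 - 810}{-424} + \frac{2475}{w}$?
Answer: $\frac{4208949}{4028} \approx 1044.9$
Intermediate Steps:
$w = -114$
$p = \frac{88305}{4028}$ ($p = 3 - \left(\frac{-372 - 810}{-424} + \frac{2475}{-114}\right) = 3 - \left(\left(-372 - 810\right) \left(- \frac{1}{424}\right) + 2475 \left(- \frac{1}{114}\right)\right) = 3 - \left(\left(-1182\right) \left(- \frac{1}{424}\right) - \frac{825}{38}\right) = 3 - \left(\frac{591}{212} - \frac{825}{38}\right) = 3 - - \frac{76221}{4028} = 3 + \frac{76221}{4028} = \frac{88305}{4028} \approx 21.923$)
$p - -1023 = \frac{88305}{4028} - -1023 = \frac{88305}{4028} + 1023 = \frac{4208949}{4028}$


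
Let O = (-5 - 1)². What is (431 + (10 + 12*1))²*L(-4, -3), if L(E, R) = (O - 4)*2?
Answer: 13133376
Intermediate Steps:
O = 36 (O = (-6)² = 36)
L(E, R) = 64 (L(E, R) = (36 - 4)*2 = 32*2 = 64)
(431 + (10 + 12*1))²*L(-4, -3) = (431 + (10 + 12*1))²*64 = (431 + (10 + 12))²*64 = (431 + 22)²*64 = 453²*64 = 205209*64 = 13133376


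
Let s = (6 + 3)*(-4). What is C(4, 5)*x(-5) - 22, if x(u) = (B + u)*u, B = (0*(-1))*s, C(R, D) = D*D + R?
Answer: 703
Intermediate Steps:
C(R, D) = R + D**2 (C(R, D) = D**2 + R = R + D**2)
s = -36 (s = 9*(-4) = -36)
B = 0 (B = (0*(-1))*(-36) = 0*(-36) = 0)
x(u) = u**2 (x(u) = (0 + u)*u = u*u = u**2)
C(4, 5)*x(-5) - 22 = (4 + 5**2)*(-5)**2 - 22 = (4 + 25)*25 - 22 = 29*25 - 22 = 725 - 22 = 703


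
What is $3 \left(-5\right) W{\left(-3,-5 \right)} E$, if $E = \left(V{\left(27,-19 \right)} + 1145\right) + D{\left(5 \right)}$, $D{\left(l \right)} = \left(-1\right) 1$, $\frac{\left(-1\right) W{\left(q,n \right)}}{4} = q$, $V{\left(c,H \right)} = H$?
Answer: $-202500$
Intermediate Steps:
$W{\left(q,n \right)} = - 4 q$
$D{\left(l \right)} = -1$
$E = 1125$ ($E = \left(-19 + 1145\right) - 1 = 1126 - 1 = 1125$)
$3 \left(-5\right) W{\left(-3,-5 \right)} E = 3 \left(-5\right) \left(\left(-4\right) \left(-3\right)\right) 1125 = \left(-15\right) 12 \cdot 1125 = \left(-180\right) 1125 = -202500$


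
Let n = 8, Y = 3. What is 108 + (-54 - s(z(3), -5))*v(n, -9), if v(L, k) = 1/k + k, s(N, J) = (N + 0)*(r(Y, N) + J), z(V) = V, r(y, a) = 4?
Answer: 1718/3 ≈ 572.67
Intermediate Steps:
s(N, J) = N*(4 + J) (s(N, J) = (N + 0)*(4 + J) = N*(4 + J))
v(L, k) = k + 1/k
108 + (-54 - s(z(3), -5))*v(n, -9) = 108 + (-54 - 3*(4 - 5))*(-9 + 1/(-9)) = 108 + (-54 - 3*(-1))*(-9 - ⅑) = 108 + (-54 - 1*(-3))*(-82/9) = 108 + (-54 + 3)*(-82/9) = 108 - 51*(-82/9) = 108 + 1394/3 = 1718/3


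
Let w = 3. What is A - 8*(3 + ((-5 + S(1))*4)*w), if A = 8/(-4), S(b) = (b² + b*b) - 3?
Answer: 550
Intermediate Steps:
S(b) = -3 + 2*b² (S(b) = (b² + b²) - 3 = 2*b² - 3 = -3 + 2*b²)
A = -2 (A = 8*(-¼) = -2)
A - 8*(3 + ((-5 + S(1))*4)*w) = -2 - 8*(3 + ((-5 + (-3 + 2*1²))*4)*3) = -2 - 8*(3 + ((-5 + (-3 + 2*1))*4)*3) = -2 - 8*(3 + ((-5 + (-3 + 2))*4)*3) = -2 - 8*(3 + ((-5 - 1)*4)*3) = -2 - 8*(3 - 6*4*3) = -2 - 8*(3 - 24*3) = -2 - 8*(3 - 72) = -2 - 8*(-69) = -2 + 552 = 550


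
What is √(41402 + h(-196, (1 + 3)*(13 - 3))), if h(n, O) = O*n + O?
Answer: √33602 ≈ 183.31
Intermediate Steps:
h(n, O) = O + O*n
√(41402 + h(-196, (1 + 3)*(13 - 3))) = √(41402 + ((1 + 3)*(13 - 3))*(1 - 196)) = √(41402 + (4*10)*(-195)) = √(41402 + 40*(-195)) = √(41402 - 7800) = √33602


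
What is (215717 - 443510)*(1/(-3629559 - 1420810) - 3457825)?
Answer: 3978015717250330818/5050369 ≈ 7.8767e+11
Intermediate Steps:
(215717 - 443510)*(1/(-3629559 - 1420810) - 3457825) = -227793*(1/(-5050369) - 3457825) = -227793*(-1/5050369 - 3457825) = -227793*(-17463292187426/5050369) = 3978015717250330818/5050369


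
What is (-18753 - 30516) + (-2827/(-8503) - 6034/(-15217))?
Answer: -579529911278/11762741 ≈ -49268.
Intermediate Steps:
(-18753 - 30516) + (-2827/(-8503) - 6034/(-15217)) = -49269 + (-2827*(-1/8503) - 6034*(-1/15217)) = -49269 + (257/773 + 6034/15217) = -49269 + 8575051/11762741 = -579529911278/11762741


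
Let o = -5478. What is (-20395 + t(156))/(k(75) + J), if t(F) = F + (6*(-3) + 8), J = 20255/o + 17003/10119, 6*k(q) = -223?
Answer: 187073363103/362006032 ≈ 516.77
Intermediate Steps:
k(q) = -223/6 (k(q) = (1/6)*(-223) = -223/6)
J = -37272637/18477294 (J = 20255/(-5478) + 17003/10119 = 20255*(-1/5478) + 17003*(1/10119) = -20255/5478 + 17003/10119 = -37272637/18477294 ≈ -2.0172)
t(F) = -10 + F (t(F) = F + (-18 + 8) = F - 10 = -10 + F)
(-20395 + t(156))/(k(75) + J) = (-20395 + (-10 + 156))/(-223/6 - 37272637/18477294) = (-20395 + 146)/(-362006032/9238647) = -20249*(-9238647/362006032) = 187073363103/362006032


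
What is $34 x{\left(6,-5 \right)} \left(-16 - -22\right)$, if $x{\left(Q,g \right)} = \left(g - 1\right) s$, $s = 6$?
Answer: $-7344$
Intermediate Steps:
$x{\left(Q,g \right)} = -6 + 6 g$ ($x{\left(Q,g \right)} = \left(g - 1\right) 6 = \left(-1 + g\right) 6 = -6 + 6 g$)
$34 x{\left(6,-5 \right)} \left(-16 - -22\right) = 34 \left(-6 + 6 \left(-5\right)\right) \left(-16 - -22\right) = 34 \left(-6 - 30\right) \left(-16 + 22\right) = 34 \left(-36\right) 6 = \left(-1224\right) 6 = -7344$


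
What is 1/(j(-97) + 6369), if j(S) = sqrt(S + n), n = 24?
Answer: 6369/40564234 - I*sqrt(73)/40564234 ≈ 0.00015701 - 2.1063e-7*I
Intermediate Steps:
j(S) = sqrt(24 + S) (j(S) = sqrt(S + 24) = sqrt(24 + S))
1/(j(-97) + 6369) = 1/(sqrt(24 - 97) + 6369) = 1/(sqrt(-73) + 6369) = 1/(I*sqrt(73) + 6369) = 1/(6369 + I*sqrt(73))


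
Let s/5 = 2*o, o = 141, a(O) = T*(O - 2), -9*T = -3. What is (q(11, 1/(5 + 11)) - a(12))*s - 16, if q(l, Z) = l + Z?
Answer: 87057/8 ≈ 10882.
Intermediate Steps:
T = ⅓ (T = -⅑*(-3) = ⅓ ≈ 0.33333)
a(O) = -⅔ + O/3 (a(O) = (O - 2)/3 = (-2 + O)/3 = -⅔ + O/3)
q(l, Z) = Z + l
s = 1410 (s = 5*(2*141) = 5*282 = 1410)
(q(11, 1/(5 + 11)) - a(12))*s - 16 = ((1/(5 + 11) + 11) - (-⅔ + (⅓)*12))*1410 - 16 = ((1/16 + 11) - (-⅔ + 4))*1410 - 16 = ((1/16 + 11) - 1*10/3)*1410 - 16 = (177/16 - 10/3)*1410 - 16 = (371/48)*1410 - 16 = 87185/8 - 16 = 87057/8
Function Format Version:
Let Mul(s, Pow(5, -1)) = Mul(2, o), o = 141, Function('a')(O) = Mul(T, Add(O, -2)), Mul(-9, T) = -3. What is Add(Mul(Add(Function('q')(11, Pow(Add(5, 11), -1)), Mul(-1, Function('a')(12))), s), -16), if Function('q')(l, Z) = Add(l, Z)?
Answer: Rational(87057, 8) ≈ 10882.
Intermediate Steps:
T = Rational(1, 3) (T = Mul(Rational(-1, 9), -3) = Rational(1, 3) ≈ 0.33333)
Function('a')(O) = Add(Rational(-2, 3), Mul(Rational(1, 3), O)) (Function('a')(O) = Mul(Rational(1, 3), Add(O, -2)) = Mul(Rational(1, 3), Add(-2, O)) = Add(Rational(-2, 3), Mul(Rational(1, 3), O)))
Function('q')(l, Z) = Add(Z, l)
s = 1410 (s = Mul(5, Mul(2, 141)) = Mul(5, 282) = 1410)
Add(Mul(Add(Function('q')(11, Pow(Add(5, 11), -1)), Mul(-1, Function('a')(12))), s), -16) = Add(Mul(Add(Add(Pow(Add(5, 11), -1), 11), Mul(-1, Add(Rational(-2, 3), Mul(Rational(1, 3), 12)))), 1410), -16) = Add(Mul(Add(Add(Pow(16, -1), 11), Mul(-1, Add(Rational(-2, 3), 4))), 1410), -16) = Add(Mul(Add(Add(Rational(1, 16), 11), Mul(-1, Rational(10, 3))), 1410), -16) = Add(Mul(Add(Rational(177, 16), Rational(-10, 3)), 1410), -16) = Add(Mul(Rational(371, 48), 1410), -16) = Add(Rational(87185, 8), -16) = Rational(87057, 8)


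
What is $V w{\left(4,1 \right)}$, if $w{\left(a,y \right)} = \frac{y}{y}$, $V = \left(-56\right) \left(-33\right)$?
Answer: $1848$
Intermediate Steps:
$V = 1848$
$w{\left(a,y \right)} = 1$
$V w{\left(4,1 \right)} = 1848 \cdot 1 = 1848$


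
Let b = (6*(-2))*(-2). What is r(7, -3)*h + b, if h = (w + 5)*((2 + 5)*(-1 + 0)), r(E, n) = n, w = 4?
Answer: 213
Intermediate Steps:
b = 24 (b = -12*(-2) = 24)
h = -63 (h = (4 + 5)*((2 + 5)*(-1 + 0)) = 9*(7*(-1)) = 9*(-7) = -63)
r(7, -3)*h + b = -3*(-63) + 24 = 189 + 24 = 213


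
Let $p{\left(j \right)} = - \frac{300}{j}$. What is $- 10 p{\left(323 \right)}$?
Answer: $\frac{3000}{323} \approx 9.2879$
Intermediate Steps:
$- 10 p{\left(323 \right)} = - 10 \left(- \frac{300}{323}\right) = - 10 \left(\left(-300\right) \frac{1}{323}\right) = \left(-10\right) \left(- \frac{300}{323}\right) = \frac{3000}{323}$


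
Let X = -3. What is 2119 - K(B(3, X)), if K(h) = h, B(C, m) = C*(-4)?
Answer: 2131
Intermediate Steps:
B(C, m) = -4*C
2119 - K(B(3, X)) = 2119 - (-4)*3 = 2119 - 1*(-12) = 2119 + 12 = 2131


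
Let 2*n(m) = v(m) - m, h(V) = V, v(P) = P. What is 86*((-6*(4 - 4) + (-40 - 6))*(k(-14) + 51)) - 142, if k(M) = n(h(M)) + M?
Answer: -146514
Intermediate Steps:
n(m) = 0 (n(m) = (m - m)/2 = (½)*0 = 0)
k(M) = M (k(M) = 0 + M = M)
86*((-6*(4 - 4) + (-40 - 6))*(k(-14) + 51)) - 142 = 86*((-6*(4 - 4) + (-40 - 6))*(-14 + 51)) - 142 = 86*((-6*0 - 46)*37) - 142 = 86*((0 - 46)*37) - 142 = 86*(-46*37) - 142 = 86*(-1702) - 142 = -146372 - 142 = -146514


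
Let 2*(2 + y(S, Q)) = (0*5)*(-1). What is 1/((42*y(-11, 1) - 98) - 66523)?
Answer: -1/66705 ≈ -1.4991e-5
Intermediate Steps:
y(S, Q) = -2 (y(S, Q) = -2 + ((0*5)*(-1))/2 = -2 + (0*(-1))/2 = -2 + (1/2)*0 = -2 + 0 = -2)
1/((42*y(-11, 1) - 98) - 66523) = 1/((42*(-2) - 98) - 66523) = 1/((-84 - 98) - 66523) = 1/(-182 - 66523) = 1/(-66705) = -1/66705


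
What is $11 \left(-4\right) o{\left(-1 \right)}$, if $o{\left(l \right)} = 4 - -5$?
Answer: $-396$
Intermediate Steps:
$o{\left(l \right)} = 9$ ($o{\left(l \right)} = 4 + 5 = 9$)
$11 \left(-4\right) o{\left(-1 \right)} = 11 \left(-4\right) 9 = \left(-44\right) 9 = -396$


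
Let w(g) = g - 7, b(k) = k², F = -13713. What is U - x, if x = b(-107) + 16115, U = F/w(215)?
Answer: -5747025/208 ≈ -27630.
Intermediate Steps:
w(g) = -7 + g
U = -13713/208 (U = -13713/(-7 + 215) = -13713/208 ≈ -65.928)
x = 27564 (x = (-107)² + 16115 = 11449 + 16115 = 27564)
U - x = -13713/208 - 1*27564 = -13713/208 - 27564 = -5747025/208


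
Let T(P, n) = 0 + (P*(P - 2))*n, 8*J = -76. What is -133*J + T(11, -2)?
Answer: 2131/2 ≈ 1065.5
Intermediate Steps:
J = -19/2 (J = (⅛)*(-76) = -19/2 ≈ -9.5000)
T(P, n) = P*n*(-2 + P) (T(P, n) = 0 + (P*(-2 + P))*n = 0 + P*n*(-2 + P) = P*n*(-2 + P))
-133*J + T(11, -2) = -133*(-19/2) + 11*(-2)*(-2 + 11) = 2527/2 + 11*(-2)*9 = 2527/2 - 198 = 2131/2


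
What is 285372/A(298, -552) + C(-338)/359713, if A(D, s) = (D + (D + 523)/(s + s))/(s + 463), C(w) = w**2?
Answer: -10086139212228692/118047374923 ≈ -85442.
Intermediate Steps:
A(D, s) = (D + (523 + D)/(2*s))/(463 + s) (A(D, s) = (D + (523 + D)/((2*s)))/(463 + s) = (D + (523 + D)*(1/(2*s)))/(463 + s) = (D + (523 + D)/(2*s))/(463 + s))
285372/A(298, -552) + C(-338)/359713 = 285372/(((1/2)*(523 + 298 + 2*298*(-552))/(-552*(463 - 552)))) + (-338)**2/359713 = 285372/(((1/2)*(-1/552)*(523 + 298 - 328992)/(-89))) + 114244*(1/359713) = 285372/(((1/2)*(-1/552)*(-1/89)*(-328171))) + 114244/359713 = 285372/(-328171/98256) + 114244/359713 = 285372*(-98256/328171) + 114244/359713 = -28039511232/328171 + 114244/359713 = -10086139212228692/118047374923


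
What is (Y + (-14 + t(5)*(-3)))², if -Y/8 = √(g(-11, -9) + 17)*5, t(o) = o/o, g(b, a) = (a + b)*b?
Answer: 379489 + 1360*√237 ≈ 4.0043e+5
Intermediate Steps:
g(b, a) = b*(a + b)
t(o) = 1
Y = -40*√237 (Y = -8*√(-11*(-9 - 11) + 17)*5 = -8*√(-11*(-20) + 17)*5 = -8*√(220 + 17)*5 = -8*√237*5 = -40*√237 ≈ -615.79)
(Y + (-14 + t(5)*(-3)))² = (-40*√237 + (-14 + 1*(-3)))² = (-40*√237 + (-14 - 3))² = (-40*√237 - 17)² = (-17 - 40*√237)²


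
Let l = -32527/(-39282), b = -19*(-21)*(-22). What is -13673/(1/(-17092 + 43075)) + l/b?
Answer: -11136522267536081/31347036 ≈ -3.5527e+8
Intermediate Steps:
b = -8778 (b = 399*(-22) = -8778)
l = 32527/39282 (l = -32527*(-1/39282) = 32527/39282 ≈ 0.82804)
-13673/(1/(-17092 + 43075)) + l/b = -13673/(1/(-17092 + 43075)) + (32527/39282)/(-8778) = -13673/(1/25983) + (32527/39282)*(-1/8778) = -13673/1/25983 - 2957/31347036 = -13673*25983 - 2957/31347036 = -355265559 - 2957/31347036 = -11136522267536081/31347036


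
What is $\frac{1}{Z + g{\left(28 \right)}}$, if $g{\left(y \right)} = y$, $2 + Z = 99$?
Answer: $\frac{1}{125} \approx 0.008$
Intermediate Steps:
$Z = 97$ ($Z = -2 + 99 = 97$)
$\frac{1}{Z + g{\left(28 \right)}} = \frac{1}{97 + 28} = \frac{1}{125}$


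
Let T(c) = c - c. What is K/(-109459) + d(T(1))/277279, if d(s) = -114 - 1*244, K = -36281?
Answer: 1431539011/4335811723 ≈ 0.33017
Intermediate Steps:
T(c) = 0
d(s) = -358 (d(s) = -114 - 244 = -358)
K/(-109459) + d(T(1))/277279 = -36281/(-109459) - 358/277279 = -36281*(-1/109459) - 358*1/277279 = 5183/15637 - 358/277279 = 1431539011/4335811723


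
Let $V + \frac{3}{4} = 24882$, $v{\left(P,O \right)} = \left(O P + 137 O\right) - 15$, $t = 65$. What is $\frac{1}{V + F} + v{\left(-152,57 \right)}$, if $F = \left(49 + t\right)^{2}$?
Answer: $- \frac{131812826}{151509} \approx -870.0$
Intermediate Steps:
$v{\left(P,O \right)} = -15 + 137 O + O P$ ($v{\left(P,O \right)} = \left(137 O + O P\right) - 15 = -15 + 137 O + O P$)
$V = \frac{99525}{4}$ ($V = - \frac{3}{4} + 24882 = \frac{99525}{4} \approx 24881.0$)
$F = 12996$ ($F = \left(49 + 65\right)^{2} = 114^{2} = 12996$)
$\frac{1}{V + F} + v{\left(-152,57 \right)} = \frac{1}{\frac{99525}{4} + 12996} + \left(-15 + 137 \cdot 57 + 57 \left(-152\right)\right) = \frac{1}{\frac{151509}{4}} - 870 = \frac{4}{151509} - 870 = - \frac{131812826}{151509}$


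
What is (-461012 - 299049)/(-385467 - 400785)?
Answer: 760061/786252 ≈ 0.96669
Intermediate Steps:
(-461012 - 299049)/(-385467 - 400785) = -760061/(-786252) = -760061*(-1/786252) = 760061/786252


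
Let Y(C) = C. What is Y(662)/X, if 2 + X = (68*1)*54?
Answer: 331/1835 ≈ 0.18038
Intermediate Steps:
X = 3670 (X = -2 + (68*1)*54 = -2 + 68*54 = -2 + 3672 = 3670)
Y(662)/X = 662/3670 = 662*(1/3670) = 331/1835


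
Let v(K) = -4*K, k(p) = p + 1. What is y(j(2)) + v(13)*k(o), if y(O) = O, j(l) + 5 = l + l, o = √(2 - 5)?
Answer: -53 - 52*I*√3 ≈ -53.0 - 90.067*I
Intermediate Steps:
o = I*√3 (o = √(-3) = I*√3 ≈ 1.732*I)
j(l) = -5 + 2*l (j(l) = -5 + (l + l) = -5 + 2*l)
k(p) = 1 + p
y(j(2)) + v(13)*k(o) = (-5 + 2*2) + (-4*13)*(1 + I*√3) = (-5 + 4) - 52*(1 + I*√3) = -1 + (-52 - 52*I*√3) = -53 - 52*I*√3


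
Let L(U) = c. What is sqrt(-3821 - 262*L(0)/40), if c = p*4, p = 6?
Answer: I*sqrt(99455)/5 ≈ 63.073*I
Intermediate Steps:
c = 24 (c = 6*4 = 24)
L(U) = 24
sqrt(-3821 - 262*L(0)/40) = sqrt(-3821 - 6288/40) = sqrt(-3821 - 262*3/5) = sqrt(-3821 - 786/5) = sqrt(-19891/5) = I*sqrt(99455)/5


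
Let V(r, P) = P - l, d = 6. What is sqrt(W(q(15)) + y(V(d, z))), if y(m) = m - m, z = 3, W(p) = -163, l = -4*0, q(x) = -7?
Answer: I*sqrt(163) ≈ 12.767*I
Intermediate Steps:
l = 0
V(r, P) = P (V(r, P) = P - 1*0 = P + 0 = P)
y(m) = 0
sqrt(W(q(15)) + y(V(d, z))) = sqrt(-163 + 0) = sqrt(-163) = I*sqrt(163)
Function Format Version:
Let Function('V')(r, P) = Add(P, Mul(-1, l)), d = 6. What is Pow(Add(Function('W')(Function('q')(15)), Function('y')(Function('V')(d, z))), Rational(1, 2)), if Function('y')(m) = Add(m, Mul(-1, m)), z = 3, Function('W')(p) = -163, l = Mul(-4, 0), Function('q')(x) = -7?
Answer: Mul(I, Pow(163, Rational(1, 2))) ≈ Mul(12.767, I)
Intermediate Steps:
l = 0
Function('V')(r, P) = P (Function('V')(r, P) = Add(P, Mul(-1, 0)) = Add(P, 0) = P)
Function('y')(m) = 0
Pow(Add(Function('W')(Function('q')(15)), Function('y')(Function('V')(d, z))), Rational(1, 2)) = Pow(Add(-163, 0), Rational(1, 2)) = Pow(-163, Rational(1, 2)) = Mul(I, Pow(163, Rational(1, 2)))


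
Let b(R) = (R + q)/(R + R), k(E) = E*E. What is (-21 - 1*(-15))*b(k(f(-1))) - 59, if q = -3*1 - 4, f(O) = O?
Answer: -41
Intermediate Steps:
k(E) = E**2
q = -7 (q = -3 - 4 = -7)
b(R) = (-7 + R)/(2*R) (b(R) = (R - 7)/(R + R) = (-7 + R)/((2*R)) = (-7 + R)*(1/(2*R)) = (-7 + R)/(2*R))
(-21 - 1*(-15))*b(k(f(-1))) - 59 = (-21 - 1*(-15))*((-7 + (-1)**2)/(2*((-1)**2))) - 59 = (-21 + 15)*((1/2)*(-7 + 1)/1) - 59 = -3*(-6) - 59 = -6*(-3) - 59 = 18 - 59 = -41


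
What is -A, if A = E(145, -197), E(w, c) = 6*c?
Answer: 1182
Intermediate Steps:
A = -1182 (A = 6*(-197) = -1182)
-A = -1*(-1182) = 1182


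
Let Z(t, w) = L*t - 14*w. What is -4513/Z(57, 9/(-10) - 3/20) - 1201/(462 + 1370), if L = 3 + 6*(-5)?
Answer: 64371317/27925176 ≈ 2.3051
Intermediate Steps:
L = -27 (L = 3 - 30 = -27)
Z(t, w) = -27*t - 14*w
-4513/Z(57, 9/(-10) - 3/20) - 1201/(462 + 1370) = -4513/(-27*57 - 14*(9/(-10) - 3/20)) - 1201/(462 + 1370) = -4513/(-1539 - 14*(9*(-⅒) - 3*1/20)) - 1201/1832 = -4513/(-1539 - 14*(-9/10 - 3/20)) - 1201*1/1832 = -4513/(-1539 - 14*(-21/20)) - 1201/1832 = -4513/(-1539 + 147/10) - 1201/1832 = -4513/(-15243/10) - 1201/1832 = -4513*(-10/15243) - 1201/1832 = 45130/15243 - 1201/1832 = 64371317/27925176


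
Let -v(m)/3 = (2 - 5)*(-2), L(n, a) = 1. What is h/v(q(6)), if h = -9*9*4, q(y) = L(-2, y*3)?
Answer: 18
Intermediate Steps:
q(y) = 1
v(m) = -18 (v(m) = -3*(2 - 5)*(-2) = -(-9)*(-2) = -3*6 = -18)
h = -324 (h = -81*4 = -324)
h/v(q(6)) = -324/(-18) = -324*(-1/18) = 18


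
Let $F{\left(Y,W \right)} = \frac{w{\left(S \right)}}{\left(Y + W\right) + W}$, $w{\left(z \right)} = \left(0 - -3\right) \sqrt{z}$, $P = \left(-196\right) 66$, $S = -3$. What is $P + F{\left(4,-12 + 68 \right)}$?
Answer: $-12936 + \frac{3 i \sqrt{3}}{116} \approx -12936.0 + 0.044794 i$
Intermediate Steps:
$P = -12936$
$w{\left(z \right)} = 3 \sqrt{z}$ ($w{\left(z \right)} = \left(0 + 3\right) \sqrt{z} = 3 \sqrt{z}$)
$F{\left(Y,W \right)} = \frac{3 i \sqrt{3}}{Y + 2 W}$ ($F{\left(Y,W \right)} = \frac{3 \sqrt{-3}}{\left(Y + W\right) + W} = \frac{3 i \sqrt{3}}{\left(W + Y\right) + W} = \frac{3 i \sqrt{3}}{Y + 2 W}$)
$P + F{\left(4,-12 + 68 \right)} = -12936 + \frac{3 i \sqrt{3}}{4 + 2 \left(-12 + 68\right)} = -12936 + \frac{3 i \sqrt{3}}{4 + 2 \cdot 56} = -12936 + \frac{3 i \sqrt{3}}{4 + 112} = -12936 + \frac{3 i \sqrt{3}}{116}$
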